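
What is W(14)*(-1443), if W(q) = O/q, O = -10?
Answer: 7215/7 ≈ 1030.7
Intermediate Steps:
W(q) = -10/q
W(14)*(-1443) = -10/14*(-1443) = -10*1/14*(-1443) = -5/7*(-1443) = 7215/7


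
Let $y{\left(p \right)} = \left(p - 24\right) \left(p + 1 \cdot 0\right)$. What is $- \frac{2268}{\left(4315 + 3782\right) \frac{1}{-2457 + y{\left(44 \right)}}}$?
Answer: $\frac{1192212}{2699} \approx 441.72$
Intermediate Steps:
$y{\left(p \right)} = p \left(-24 + p\right)$ ($y{\left(p \right)} = \left(-24 + p\right) \left(p + 0\right) = \left(-24 + p\right) p = p \left(-24 + p\right)$)
$- \frac{2268}{\left(4315 + 3782\right) \frac{1}{-2457 + y{\left(44 \right)}}} = - \frac{2268}{\left(4315 + 3782\right) \frac{1}{-2457 + 44 \left(-24 + 44\right)}} = - \frac{2268}{8097 \frac{1}{-2457 + 44 \cdot 20}} = - \frac{2268}{8097 \frac{1}{-2457 + 880}} = - \frac{2268}{8097 \frac{1}{-1577}} = - \frac{2268}{8097 \left(- \frac{1}{1577}\right)} = - \frac{2268}{- \frac{8097}{1577}} = \left(-2268\right) \left(- \frac{1577}{8097}\right) = \frac{1192212}{2699}$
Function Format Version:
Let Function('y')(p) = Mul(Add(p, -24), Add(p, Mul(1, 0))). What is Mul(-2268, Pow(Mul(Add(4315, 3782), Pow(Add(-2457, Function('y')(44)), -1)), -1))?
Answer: Rational(1192212, 2699) ≈ 441.72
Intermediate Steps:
Function('y')(p) = Mul(p, Add(-24, p)) (Function('y')(p) = Mul(Add(-24, p), Add(p, 0)) = Mul(Add(-24, p), p) = Mul(p, Add(-24, p)))
Mul(-2268, Pow(Mul(Add(4315, 3782), Pow(Add(-2457, Function('y')(44)), -1)), -1)) = Mul(-2268, Pow(Mul(Add(4315, 3782), Pow(Add(-2457, Mul(44, Add(-24, 44))), -1)), -1)) = Mul(-2268, Pow(Mul(8097, Pow(Add(-2457, Mul(44, 20)), -1)), -1)) = Mul(-2268, Pow(Mul(8097, Pow(Add(-2457, 880), -1)), -1)) = Mul(-2268, Pow(Mul(8097, Pow(-1577, -1)), -1)) = Mul(-2268, Pow(Mul(8097, Rational(-1, 1577)), -1)) = Mul(-2268, Pow(Rational(-8097, 1577), -1)) = Mul(-2268, Rational(-1577, 8097)) = Rational(1192212, 2699)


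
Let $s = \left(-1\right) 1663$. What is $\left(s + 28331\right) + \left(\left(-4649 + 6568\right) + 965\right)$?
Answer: $29552$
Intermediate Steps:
$s = -1663$
$\left(s + 28331\right) + \left(\left(-4649 + 6568\right) + 965\right) = \left(-1663 + 28331\right) + \left(\left(-4649 + 6568\right) + 965\right) = 26668 + \left(1919 + 965\right) = 26668 + 2884 = 29552$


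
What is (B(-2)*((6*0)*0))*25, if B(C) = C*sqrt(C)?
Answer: 0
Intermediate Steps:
B(C) = C**(3/2)
(B(-2)*((6*0)*0))*25 = ((-2)**(3/2)*((6*0)*0))*25 = ((-2*I*sqrt(2))*(0*0))*25 = (-2*I*sqrt(2)*0)*25 = 0*25 = 0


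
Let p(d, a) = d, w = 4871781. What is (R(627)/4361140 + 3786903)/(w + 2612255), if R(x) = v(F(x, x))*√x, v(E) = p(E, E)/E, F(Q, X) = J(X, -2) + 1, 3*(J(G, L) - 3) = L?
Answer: 3786903/7484036 + √627/32638928761040 ≈ 0.50600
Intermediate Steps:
J(G, L) = 3 + L/3
F(Q, X) = 10/3 (F(Q, X) = (3 + (⅓)*(-2)) + 1 = (3 - ⅔) + 1 = 7/3 + 1 = 10/3)
v(E) = 1 (v(E) = E/E = 1)
R(x) = √x (R(x) = 1*√x = √x)
(R(627)/4361140 + 3786903)/(w + 2612255) = (√627/4361140 + 3786903)/(4871781 + 2612255) = (√627*(1/4361140) + 3786903)/7484036 = (√627/4361140 + 3786903)*(1/7484036) = (3786903 + √627/4361140)*(1/7484036) = 3786903/7484036 + √627/32638928761040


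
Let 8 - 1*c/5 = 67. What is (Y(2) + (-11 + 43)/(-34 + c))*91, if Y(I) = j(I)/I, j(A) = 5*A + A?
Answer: 25246/47 ≈ 537.15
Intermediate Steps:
c = -295 (c = 40 - 5*67 = 40 - 335 = -295)
j(A) = 6*A
Y(I) = 6 (Y(I) = (6*I)/I = 6)
(Y(2) + (-11 + 43)/(-34 + c))*91 = (6 + (-11 + 43)/(-34 - 295))*91 = (6 + 32/(-329))*91 = (6 + 32*(-1/329))*91 = (6 - 32/329)*91 = (1942/329)*91 = 25246/47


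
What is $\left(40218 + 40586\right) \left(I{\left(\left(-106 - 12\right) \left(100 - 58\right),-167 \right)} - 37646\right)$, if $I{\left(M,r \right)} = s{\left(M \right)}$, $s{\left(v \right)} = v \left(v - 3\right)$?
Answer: $1982862123032$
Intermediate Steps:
$s{\left(v \right)} = v \left(-3 + v\right)$
$I{\left(M,r \right)} = M \left(-3 + M\right)$
$\left(40218 + 40586\right) \left(I{\left(\left(-106 - 12\right) \left(100 - 58\right),-167 \right)} - 37646\right) = \left(40218 + 40586\right) \left(\left(-106 - 12\right) \left(100 - 58\right) \left(-3 + \left(-106 - 12\right) \left(100 - 58\right)\right) - 37646\right) = 80804 \left(\left(-118\right) 42 \left(-3 - 4956\right) - 37646\right) = 80804 \left(- 4956 \left(-3 - 4956\right) - 37646\right) = 80804 \left(\left(-4956\right) \left(-4959\right) - 37646\right) = 80804 \left(24576804 - 37646\right) = 80804 \cdot 24539158 = 1982862123032$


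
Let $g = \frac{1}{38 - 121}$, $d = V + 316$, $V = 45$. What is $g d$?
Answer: $- \frac{361}{83} \approx -4.3494$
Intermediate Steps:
$d = 361$ ($d = 45 + 316 = 361$)
$g = - \frac{1}{83}$ ($g = \frac{1}{-83} = - \frac{1}{83} \approx -0.012048$)
$g d = \left(- \frac{1}{83}\right) 361 = - \frac{361}{83}$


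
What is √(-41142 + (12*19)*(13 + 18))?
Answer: 3*I*√3786 ≈ 184.59*I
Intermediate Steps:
√(-41142 + (12*19)*(13 + 18)) = √(-41142 + 228*31) = √(-41142 + 7068) = √(-34074) = 3*I*√3786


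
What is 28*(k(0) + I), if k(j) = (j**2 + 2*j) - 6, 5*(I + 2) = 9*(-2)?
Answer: -1624/5 ≈ -324.80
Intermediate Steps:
I = -28/5 (I = -2 + (9*(-2))/5 = -2 + (1/5)*(-18) = -2 - 18/5 = -28/5 ≈ -5.6000)
k(j) = -6 + j**2 + 2*j
28*(k(0) + I) = 28*((-6 + 0**2 + 2*0) - 28/5) = 28*((-6 + 0 + 0) - 28/5) = 28*(-6 - 28/5) = 28*(-58/5) = -1624/5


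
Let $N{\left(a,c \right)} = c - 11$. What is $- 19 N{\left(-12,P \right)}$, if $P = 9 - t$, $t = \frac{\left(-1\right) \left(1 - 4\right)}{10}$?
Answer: $\frac{437}{10} \approx 43.7$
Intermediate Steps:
$t = \frac{3}{10}$ ($t = \left(-1\right) \left(-3\right) \frac{1}{10} = 3 \cdot \frac{1}{10} = \frac{3}{10} \approx 0.3$)
$P = \frac{87}{10}$ ($P = 9 - \frac{3}{10} = \frac{87}{10} \approx 8.7$)
$N{\left(a,c \right)} = -11 + c$
$- 19 N{\left(-12,P \right)} = - 19 \left(-11 + \frac{87}{10}\right) = \left(-19\right) \left(- \frac{23}{10}\right) = \frac{437}{10}$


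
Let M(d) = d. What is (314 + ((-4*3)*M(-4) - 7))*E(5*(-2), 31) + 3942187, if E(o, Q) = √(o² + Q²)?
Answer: 3942187 + 355*√1061 ≈ 3.9538e+6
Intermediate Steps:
E(o, Q) = √(Q² + o²)
(314 + ((-4*3)*M(-4) - 7))*E(5*(-2), 31) + 3942187 = (314 + (-4*3*(-4) - 7))*√(31² + (5*(-2))²) + 3942187 = (314 + (-12*(-4) - 7))*√(961 + (-10)²) + 3942187 = (314 + (48 - 7))*√(961 + 100) + 3942187 = (314 + 41)*√1061 + 3942187 = 355*√1061 + 3942187 = 3942187 + 355*√1061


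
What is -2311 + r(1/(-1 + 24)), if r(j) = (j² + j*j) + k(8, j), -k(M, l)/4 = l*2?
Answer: -1222701/529 ≈ -2311.3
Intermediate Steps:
k(M, l) = -8*l (k(M, l) = -4*l*2 = -8*l)
r(j) = -8*j + 2*j² (r(j) = (j² + j*j) - 8*j = (j² + j²) - 8*j = 2*j² - 8*j = -8*j + 2*j²)
-2311 + r(1/(-1 + 24)) = -2311 + 2*(-4 + 1/(-1 + 24))/(-1 + 24) = -2311 + 2*(-4 + 1/23)/23 = -2311 + 2*(1/23)*(-4 + 1/23) = -2311 + 2*(1/23)*(-91/23) = -2311 - 182/529 = -1222701/529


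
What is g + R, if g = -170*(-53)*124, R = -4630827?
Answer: -3513587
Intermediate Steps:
g = 1117240 (g = 9010*124 = 1117240)
g + R = 1117240 - 4630827 = -3513587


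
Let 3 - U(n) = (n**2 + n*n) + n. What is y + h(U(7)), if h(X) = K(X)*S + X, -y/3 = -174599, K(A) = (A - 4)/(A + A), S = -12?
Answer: 8902709/17 ≈ 5.2369e+5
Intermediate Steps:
K(A) = (-4 + A)/(2*A) (K(A) = (-4 + A)/((2*A)) = (-4 + A)*(1/(2*A)) = (-4 + A)/(2*A))
y = 523797 (y = -3*(-174599) = 523797)
U(n) = 3 - n - 2*n**2 (U(n) = 3 - ((n**2 + n*n) + n) = 3 - ((n**2 + n**2) + n) = 3 - (2*n**2 + n) = 3 - (n + 2*n**2) = 3 + (-n - 2*n**2) = 3 - n - 2*n**2)
h(X) = X - 6*(-4 + X)/X (h(X) = ((-4 + X)/(2*X))*(-12) + X = -6*(-4 + X)/X + X = X - 6*(-4 + X)/X)
y + h(U(7)) = 523797 + (-6 + (3 - 1*7 - 2*7**2) + 24/(3 - 1*7 - 2*7**2)) = 523797 + (-6 + (3 - 7 - 2*49) + 24/(3 - 7 - 2*49)) = 523797 + (-6 + (3 - 7 - 98) + 24/(3 - 7 - 98)) = 523797 + (-6 - 102 + 24/(-102)) = 523797 + (-6 - 102 + 24*(-1/102)) = 523797 + (-6 - 102 - 4/17) = 523797 - 1840/17 = 8902709/17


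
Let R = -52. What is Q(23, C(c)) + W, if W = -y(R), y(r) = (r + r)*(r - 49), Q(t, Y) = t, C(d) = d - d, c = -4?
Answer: -10481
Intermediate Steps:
C(d) = 0
y(r) = 2*r*(-49 + r) (y(r) = (2*r)*(-49 + r) = 2*r*(-49 + r))
W = -10504 (W = -2*(-52)*(-49 - 52) = -2*(-52)*(-101) = -1*10504 = -10504)
Q(23, C(c)) + W = 23 - 10504 = -10481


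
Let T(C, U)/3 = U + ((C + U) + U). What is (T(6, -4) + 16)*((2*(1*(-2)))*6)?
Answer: 48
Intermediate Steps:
T(C, U) = 3*C + 9*U (T(C, U) = 3*(U + ((C + U) + U)) = 3*(U + (C + 2*U)) = 3*(C + 3*U) = 3*C + 9*U)
(T(6, -4) + 16)*((2*(1*(-2)))*6) = ((3*6 + 9*(-4)) + 16)*((2*(1*(-2)))*6) = ((18 - 36) + 16)*((2*(-2))*6) = (-18 + 16)*(-4*6) = -2*(-24) = 48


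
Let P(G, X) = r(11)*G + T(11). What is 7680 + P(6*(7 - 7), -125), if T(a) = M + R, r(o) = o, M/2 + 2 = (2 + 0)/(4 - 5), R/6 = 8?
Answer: 7720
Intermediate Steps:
R = 48 (R = 6*8 = 48)
M = -8 (M = -4 + 2*((2 + 0)/(4 - 5)) = -4 + 2*(2/(-1)) = -4 + 2*(2*(-1)) = -4 + 2*(-2) = -4 - 4 = -8)
T(a) = 40 (T(a) = -8 + 48 = 40)
P(G, X) = 40 + 11*G (P(G, X) = 11*G + 40 = 40 + 11*G)
7680 + P(6*(7 - 7), -125) = 7680 + (40 + 11*(6*(7 - 7))) = 7680 + (40 + 11*(6*0)) = 7680 + (40 + 11*0) = 7680 + (40 + 0) = 7680 + 40 = 7720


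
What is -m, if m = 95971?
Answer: -95971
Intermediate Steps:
-m = -1*95971 = -95971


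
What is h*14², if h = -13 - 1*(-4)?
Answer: -1764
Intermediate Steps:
h = -9 (h = -13 + 4 = -9)
h*14² = -9*14² = -9*196 = -1764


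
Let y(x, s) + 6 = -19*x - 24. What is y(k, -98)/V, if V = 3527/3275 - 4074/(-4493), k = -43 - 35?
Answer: 21365562900/29189161 ≈ 731.97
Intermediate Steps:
k = -78
y(x, s) = -30 - 19*x (y(x, s) = -6 + (-19*x - 24) = -6 + (-24 - 19*x) = -30 - 19*x)
V = 29189161/14714575 (V = 3527*(1/3275) - 4074*(-1/4493) = 3527/3275 + 4074/4493 = 29189161/14714575 ≈ 1.9837)
y(k, -98)/V = (-30 - 19*(-78))/(29189161/14714575) = (-30 + 1482)*(14714575/29189161) = 1452*(14714575/29189161) = 21365562900/29189161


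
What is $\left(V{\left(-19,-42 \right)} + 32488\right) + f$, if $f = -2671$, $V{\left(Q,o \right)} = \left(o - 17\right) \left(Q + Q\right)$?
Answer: $32059$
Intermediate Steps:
$V{\left(Q,o \right)} = 2 Q \left(-17 + o\right)$ ($V{\left(Q,o \right)} = \left(-17 + o\right) 2 Q = 2 Q \left(-17 + o\right)$)
$\left(V{\left(-19,-42 \right)} + 32488\right) + f = \left(2 \left(-19\right) \left(-17 - 42\right) + 32488\right) - 2671 = \left(2 \left(-19\right) \left(-59\right) + 32488\right) - 2671 = \left(2242 + 32488\right) - 2671 = 34730 - 2671 = 32059$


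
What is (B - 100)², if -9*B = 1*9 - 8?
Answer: 811801/81 ≈ 10022.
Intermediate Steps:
B = -⅑ (B = -(1*9 - 8)/9 = -(9 - 8)/9 = -⅑*1 = -⅑ ≈ -0.11111)
(B - 100)² = (-⅑ - 100)² = (-901/9)² = 811801/81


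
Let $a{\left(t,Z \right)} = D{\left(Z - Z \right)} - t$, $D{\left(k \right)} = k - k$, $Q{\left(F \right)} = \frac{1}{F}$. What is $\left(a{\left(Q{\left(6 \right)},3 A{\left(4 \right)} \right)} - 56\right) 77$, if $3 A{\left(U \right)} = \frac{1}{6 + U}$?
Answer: $- \frac{25949}{6} \approx -4324.8$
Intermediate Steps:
$A{\left(U \right)} = \frac{1}{3 \left(6 + U\right)}$
$D{\left(k \right)} = 0$
$a{\left(t,Z \right)} = - t$ ($a{\left(t,Z \right)} = 0 - t = - t$)
$\left(a{\left(Q{\left(6 \right)},3 A{\left(4 \right)} \right)} - 56\right) 77 = \left(- \frac{1}{6} - 56\right) 77 = \left(- \frac{337}{6}\right) 77 = - \frac{25949}{6}$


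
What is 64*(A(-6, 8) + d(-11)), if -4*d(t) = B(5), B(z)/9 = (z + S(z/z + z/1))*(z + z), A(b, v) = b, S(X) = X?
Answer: -16224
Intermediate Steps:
B(z) = 18*z*(1 + 2*z) (B(z) = 9*((z + (z/z + z/1))*(z + z)) = 9*((z + (1 + z*1))*(2*z)) = 9*((z + (1 + z))*(2*z)) = 9*((1 + 2*z)*(2*z)) = 9*(2*z*(1 + 2*z)) = 18*z*(1 + 2*z))
d(t) = -495/2 (d(t) = -9*5*(1 + 2*5)/2 = -9*5*(1 + 10)/2 = -9*5*11/2 = -¼*990 = -495/2)
64*(A(-6, 8) + d(-11)) = 64*(-6 - 495/2) = 64*(-507/2) = -16224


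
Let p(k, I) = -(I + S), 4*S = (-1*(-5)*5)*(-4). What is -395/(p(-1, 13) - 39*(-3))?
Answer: -395/129 ≈ -3.0620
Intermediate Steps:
S = -25 (S = ((-1*(-5)*5)*(-4))/4 = ((5*5)*(-4))/4 = (25*(-4))/4 = (¼)*(-100) = -25)
p(k, I) = 25 - I (p(k, I) = -(I - 25) = -(-25 + I) = 25 - I)
-395/(p(-1, 13) - 39*(-3)) = -395/((25 - 1*13) - 39*(-3)) = -395/((25 - 13) - 1*(-117)) = -395/(12 + 117) = -395/129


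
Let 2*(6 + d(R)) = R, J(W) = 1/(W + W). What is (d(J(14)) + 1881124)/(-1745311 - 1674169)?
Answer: -105342609/191490880 ≈ -0.55012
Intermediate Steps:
J(W) = 1/(2*W)
d(R) = -6 + R/2
(d(J(14)) + 1881124)/(-1745311 - 1674169) = ((-6 + ((½)/14)/2) + 1881124)/(-1745311 - 1674169) = ((-6 + ((½)*(1/14))/2) + 1881124)/(-3419480) = ((-6 + (½)*(1/28)) + 1881124)*(-1/3419480) = ((-6 + 1/56) + 1881124)*(-1/3419480) = (-335/56 + 1881124)*(-1/3419480) = (105342609/56)*(-1/3419480) = -105342609/191490880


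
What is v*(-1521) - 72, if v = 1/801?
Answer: -6577/89 ≈ -73.899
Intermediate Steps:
v = 1/801 ≈ 0.0012484
v*(-1521) - 72 = (1/801)*(-1521) - 72 = -169/89 - 72 = -6577/89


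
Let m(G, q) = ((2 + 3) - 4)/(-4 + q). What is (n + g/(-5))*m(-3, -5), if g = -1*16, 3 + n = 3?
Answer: -16/45 ≈ -0.35556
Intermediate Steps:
n = 0 (n = -3 + 3 = 0)
g = -16
m(G, q) = 1/(-4 + q) (m(G, q) = (5 - 4)/(-4 + q) = 1/(-4 + q))
(n + g/(-5))*m(-3, -5) = (0 - 16/(-5))/(-4 - 5) = (0 - 16*(-1/5))/(-9) = (0 + 16/5)*(-1/9) = (16/5)*(-1/9) = -16/45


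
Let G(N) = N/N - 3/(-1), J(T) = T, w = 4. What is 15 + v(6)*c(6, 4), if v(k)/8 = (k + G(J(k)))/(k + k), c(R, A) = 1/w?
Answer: 50/3 ≈ 16.667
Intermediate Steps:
c(R, A) = ¼ (c(R, A) = 1/4 = ¼)
G(N) = 4 (G(N) = 1 - 3*(-1) = 1 + 3 = 4)
v(k) = 4*(4 + k)/k (v(k) = 8*((k + 4)/(k + k)) = 8*((4 + k)/((2*k))) = 8*((4 + k)*(1/(2*k))) = 8*((4 + k)/(2*k)) = 4*(4 + k)/k)
15 + v(6)*c(6, 4) = 15 + (4 + 16/6)*(¼) = 15 + (4 + 16*(⅙))*(¼) = 15 + (4 + 8/3)*(¼) = 15 + (20/3)*(¼) = 15 + 5/3 = 50/3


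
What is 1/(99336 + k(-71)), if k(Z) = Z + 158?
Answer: 1/99423 ≈ 1.0058e-5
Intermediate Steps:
k(Z) = 158 + Z
1/(99336 + k(-71)) = 1/(99336 + (158 - 71)) = 1/(99336 + 87) = 1/99423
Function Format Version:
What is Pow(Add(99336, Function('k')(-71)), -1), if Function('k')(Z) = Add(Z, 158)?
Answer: Rational(1, 99423) ≈ 1.0058e-5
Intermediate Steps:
Function('k')(Z) = Add(158, Z)
Pow(Add(99336, Function('k')(-71)), -1) = Pow(Add(99336, Add(158, -71)), -1) = Pow(Add(99336, 87), -1) = Pow(99423, -1) = Rational(1, 99423)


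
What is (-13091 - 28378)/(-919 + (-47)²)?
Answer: -13823/430 ≈ -32.146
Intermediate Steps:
(-13091 - 28378)/(-919 + (-47)²) = -41469/(-919 + 2209) = -41469/1290 = -41469*1/1290 = -13823/430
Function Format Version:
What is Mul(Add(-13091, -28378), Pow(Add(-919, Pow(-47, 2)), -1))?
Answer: Rational(-13823, 430) ≈ -32.146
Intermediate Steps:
Mul(Add(-13091, -28378), Pow(Add(-919, Pow(-47, 2)), -1)) = Mul(-41469, Pow(Add(-919, 2209), -1)) = Mul(-41469, Pow(1290, -1)) = Mul(-41469, Rational(1, 1290)) = Rational(-13823, 430)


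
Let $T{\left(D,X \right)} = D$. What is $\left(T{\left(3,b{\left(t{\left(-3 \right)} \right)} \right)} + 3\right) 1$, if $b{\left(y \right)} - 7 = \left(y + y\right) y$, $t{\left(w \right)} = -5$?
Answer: $6$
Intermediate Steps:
$b{\left(y \right)} = 7 + 2 y^{2}$ ($b{\left(y \right)} = 7 + \left(y + y\right) y = 7 + 2 y y = 7 + 2 y^{2}$)
$\left(T{\left(3,b{\left(t{\left(-3 \right)} \right)} \right)} + 3\right) 1 = \left(3 + 3\right) 1 = 6 \cdot 1 = 6$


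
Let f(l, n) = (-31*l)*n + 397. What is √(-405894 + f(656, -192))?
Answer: √3499015 ≈ 1870.6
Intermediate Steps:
f(l, n) = 397 - 31*l*n (f(l, n) = -31*l*n + 397 = 397 - 31*l*n)
√(-405894 + f(656, -192)) = √(-405894 + (397 - 31*656*(-192))) = √(-405894 + (397 + 3904512)) = √(-405894 + 3904909) = √3499015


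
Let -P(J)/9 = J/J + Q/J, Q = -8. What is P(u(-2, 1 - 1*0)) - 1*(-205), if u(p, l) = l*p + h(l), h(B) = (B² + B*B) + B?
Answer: 268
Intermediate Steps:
h(B) = B + 2*B² (h(B) = (B² + B²) + B = 2*B² + B = B + 2*B²)
u(p, l) = l*p + l*(1 + 2*l)
P(J) = -9 + 72/J (P(J) = -9*(J/J - 8/J) = -9*(1 - 8/J) = -9 + 72/J)
P(u(-2, 1 - 1*0)) - 1*(-205) = (-9 + 72/(((1 - 1*0)*(1 - 2 + 2*(1 - 1*0))))) - 1*(-205) = (-9 + 72/(((1 + 0)*(1 - 2 + 2*(1 + 0))))) + 205 = (-9 + 72/((1*(1 - 2 + 2*1)))) + 205 = (-9 + 72/((1*(1 - 2 + 2)))) + 205 = (-9 + 72/((1*1))) + 205 = (-9 + 72/1) + 205 = (-9 + 72*1) + 205 = (-9 + 72) + 205 = 63 + 205 = 268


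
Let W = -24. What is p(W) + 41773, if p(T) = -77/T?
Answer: 1002629/24 ≈ 41776.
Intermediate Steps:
p(W) + 41773 = -77/(-24) + 41773 = -77*(-1/24) + 41773 = 77/24 + 41773 = 1002629/24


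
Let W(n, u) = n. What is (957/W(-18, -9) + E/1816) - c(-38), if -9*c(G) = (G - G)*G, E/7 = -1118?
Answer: -156565/2724 ≈ -57.476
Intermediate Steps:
E = -7826 (E = 7*(-1118) = -7826)
c(G) = 0 (c(G) = -(G - G)*G/9 = -0*G = -⅑*0 = 0)
(957/W(-18, -9) + E/1816) - c(-38) = (957/(-18) - 7826/1816) - 1*0 = (957*(-1/18) - 7826*1/1816) + 0 = (-319/6 - 3913/908) + 0 = -156565/2724 + 0 = -156565/2724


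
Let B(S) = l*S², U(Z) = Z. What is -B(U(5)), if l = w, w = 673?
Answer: -16825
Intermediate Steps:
l = 673
B(S) = 673*S²
-B(U(5)) = -673*5² = -673*25 = -1*16825 = -16825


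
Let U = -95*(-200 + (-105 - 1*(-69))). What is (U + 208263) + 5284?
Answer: 235967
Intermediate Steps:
U = 22420 (U = -95*(-200 + (-105 + 69)) = -95*(-200 - 36) = -95*(-236) = 22420)
(U + 208263) + 5284 = (22420 + 208263) + 5284 = 230683 + 5284 = 235967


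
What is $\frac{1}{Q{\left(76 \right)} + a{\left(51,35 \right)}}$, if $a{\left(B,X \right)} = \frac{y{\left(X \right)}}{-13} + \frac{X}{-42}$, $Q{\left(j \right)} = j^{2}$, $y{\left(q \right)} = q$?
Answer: $\frac{78}{450253} \approx 0.00017324$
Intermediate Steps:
$a{\left(B,X \right)} = - \frac{55 X}{546}$ ($a{\left(B,X \right)} = \frac{X}{-13} + \frac{X}{-42} = X \left(- \frac{1}{13}\right) + X \left(- \frac{1}{42}\right) = - \frac{X}{13} - \frac{X}{42} = - \frac{55 X}{546}$)
$\frac{1}{Q{\left(76 \right)} + a{\left(51,35 \right)}} = \frac{1}{76^{2} - \frac{275}{78}} = \frac{1}{5776 - \frac{275}{78}} = \frac{1}{\frac{450253}{78}} = \frac{78}{450253}$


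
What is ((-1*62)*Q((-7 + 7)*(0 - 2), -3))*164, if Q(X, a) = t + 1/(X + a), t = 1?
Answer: -20336/3 ≈ -6778.7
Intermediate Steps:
Q(X, a) = 1 + 1/(X + a)
((-1*62)*Q((-7 + 7)*(0 - 2), -3))*164 = ((-1*62)*((1 + (-7 + 7)*(0 - 2) - 3)/((-7 + 7)*(0 - 2) - 3)))*164 = -62*(1 + 0*(-2) - 3)/(0*(-2) - 3)*164 = -62*(1 + 0 - 3)/(0 - 3)*164 = -62*(-2)/(-3)*164 = -(-62)*(-2)/3*164 = -62*⅔*164 = -124/3*164 = -20336/3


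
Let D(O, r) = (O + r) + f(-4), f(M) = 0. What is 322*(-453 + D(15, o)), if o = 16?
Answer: -135884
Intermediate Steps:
D(O, r) = O + r (D(O, r) = (O + r) + 0 = O + r)
322*(-453 + D(15, o)) = 322*(-453 + (15 + 16)) = 322*(-453 + 31) = 322*(-422) = -135884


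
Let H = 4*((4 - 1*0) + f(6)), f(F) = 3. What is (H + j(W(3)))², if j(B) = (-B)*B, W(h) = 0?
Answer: 784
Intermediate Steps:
j(B) = -B²
H = 28 (H = 4*((4 - 1*0) + 3) = 4*((4 + 0) + 3) = 4*(4 + 3) = 4*7 = 28)
(H + j(W(3)))² = (28 - 1*0²)² = (28 - 1*0)² = (28 + 0)² = 28² = 784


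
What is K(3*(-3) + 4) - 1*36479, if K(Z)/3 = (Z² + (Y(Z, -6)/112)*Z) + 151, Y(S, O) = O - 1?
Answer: -575201/16 ≈ -35950.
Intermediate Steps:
Y(S, O) = -1 + O
K(Z) = 453 + 3*Z² - 3*Z/16 (K(Z) = 3*((Z² + ((-1 - 6)/112)*Z) + 151) = 3*((Z² + (-7*1/112)*Z) + 151) = 3*((Z² - Z/16) + 151) = 3*(151 + Z² - Z/16) = 453 + 3*Z² - 3*Z/16)
K(3*(-3) + 4) - 1*36479 = (453 + 3*(3*(-3) + 4)² - 3*(3*(-3) + 4)/16) - 1*36479 = (453 + 3*(-9 + 4)² - 3*(-9 + 4)/16) - 36479 = (453 + 3*(-5)² - 3/16*(-5)) - 36479 = (453 + 3*25 + 15/16) - 36479 = (453 + 75 + 15/16) - 36479 = 8463/16 - 36479 = -575201/16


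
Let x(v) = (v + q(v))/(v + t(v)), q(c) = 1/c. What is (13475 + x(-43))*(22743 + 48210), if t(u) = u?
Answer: 1767879138600/1849 ≈ 9.5613e+8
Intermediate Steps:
x(v) = (v + 1/v)/(2*v) (x(v) = (v + 1/v)/(v + v) = (v + 1/v)/((2*v)) = (v + 1/v)*(1/(2*v)) = (v + 1/v)/(2*v))
(13475 + x(-43))*(22743 + 48210) = (13475 + (½)*(1 + (-43)²)/(-43)²)*(22743 + 48210) = (13475 + (½)*(1/1849)*(1 + 1849))*70953 = (13475 + (½)*(1/1849)*1850)*70953 = (13475 + 925/1849)*70953 = (24916200/1849)*70953 = 1767879138600/1849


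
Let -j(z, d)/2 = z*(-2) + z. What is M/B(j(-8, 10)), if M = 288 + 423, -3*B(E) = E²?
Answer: -2133/256 ≈ -8.3320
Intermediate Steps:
j(z, d) = 2*z (j(z, d) = -2*(z*(-2) + z) = -2*(-2*z + z) = -(-2)*z = 2*z)
B(E) = -E²/3
M = 711
M/B(j(-8, 10)) = 711/((-(2*(-8))²/3)) = 711/((-⅓*(-16)²)) = 711/((-⅓*256)) = 711/(-256/3) = 711*(-3/256) = -2133/256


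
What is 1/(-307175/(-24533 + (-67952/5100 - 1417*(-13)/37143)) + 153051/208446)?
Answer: 961519007969807/12738775311720467 ≈ 0.075480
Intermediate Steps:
1/(-307175/(-24533 + (-67952/5100 - 1417*(-13)/37143)) + 153051/208446) = 1/(-307175/(-24533 + (-67952*1/5100 + 18421*(1/37143))) + 153051*(1/208446)) = 1/(-307175/(-24533 + (-16988/1275 + 18421/37143)) + 51017/69482) = 1/(-307175/(-24533 - 202499503/15785775) + 51017/69482) = 1/(-307175/(-387474917578/15785775) + 51017/69482) = 1/(-307175*(-15785775/387474917578) + 51017/69482) = 1/(4848995435625/387474917578 + 51017/69482) = 1/(12738775311720467/961519007969807) = 961519007969807/12738775311720467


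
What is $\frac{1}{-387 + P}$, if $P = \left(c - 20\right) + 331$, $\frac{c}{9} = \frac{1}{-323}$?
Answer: $- \frac{323}{24557} \approx -0.013153$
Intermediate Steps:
$c = - \frac{9}{323}$ ($c = \frac{9}{-323} = 9 \left(- \frac{1}{323}\right) = - \frac{9}{323} \approx -0.027864$)
$P = \frac{100444}{323}$ ($P = \left(- \frac{9}{323} - 20\right) + 331 = - \frac{6469}{323} + 331 = \frac{100444}{323} \approx 310.97$)
$\frac{1}{-387 + P} = \frac{1}{-387 + \frac{100444}{323}} = \frac{1}{- \frac{24557}{323}} = - \frac{323}{24557}$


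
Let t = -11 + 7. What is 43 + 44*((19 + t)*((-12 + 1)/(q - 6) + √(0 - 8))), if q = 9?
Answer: -2377 + 1320*I*√2 ≈ -2377.0 + 1866.8*I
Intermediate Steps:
t = -4
43 + 44*((19 + t)*((-12 + 1)/(q - 6) + √(0 - 8))) = 43 + 44*((19 - 4)*((-12 + 1)/(9 - 6) + √(0 - 8))) = 43 + 44*(15*(-11/3 + √(-8))) = 43 + 44*(15*(-11*⅓ + 2*I*√2)) = 43 + 44*(15*(-11/3 + 2*I*√2)) = 43 + 44*(-55 + 30*I*√2) = 43 + (-2420 + 1320*I*√2) = -2377 + 1320*I*√2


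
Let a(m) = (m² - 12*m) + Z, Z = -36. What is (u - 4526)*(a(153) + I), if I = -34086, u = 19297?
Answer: -185361279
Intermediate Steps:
a(m) = -36 + m² - 12*m (a(m) = (m² - 12*m) - 36 = -36 + m² - 12*m)
(u - 4526)*(a(153) + I) = (19297 - 4526)*((-36 + 153² - 12*153) - 34086) = 14771*((-36 + 23409 - 1836) - 34086) = 14771*(21537 - 34086) = 14771*(-12549) = -185361279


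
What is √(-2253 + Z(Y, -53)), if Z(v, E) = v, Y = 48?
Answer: 21*I*√5 ≈ 46.957*I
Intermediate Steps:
√(-2253 + Z(Y, -53)) = √(-2253 + 48) = √(-2205) = 21*I*√5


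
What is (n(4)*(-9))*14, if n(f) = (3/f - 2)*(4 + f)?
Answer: 1260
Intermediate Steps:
n(f) = (-2 + 3/f)*(4 + f)
(n(4)*(-9))*14 = ((-5 - 2*4 + 12/4)*(-9))*14 = ((-5 - 8 + 12*(¼))*(-9))*14 = ((-5 - 8 + 3)*(-9))*14 = -10*(-9)*14 = 90*14 = 1260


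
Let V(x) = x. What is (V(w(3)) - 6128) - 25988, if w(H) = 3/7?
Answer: -224809/7 ≈ -32116.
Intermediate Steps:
w(H) = 3/7 (w(H) = 3*(1/7) = 3/7)
(V(w(3)) - 6128) - 25988 = (3/7 - 6128) - 25988 = -42893/7 - 25988 = -224809/7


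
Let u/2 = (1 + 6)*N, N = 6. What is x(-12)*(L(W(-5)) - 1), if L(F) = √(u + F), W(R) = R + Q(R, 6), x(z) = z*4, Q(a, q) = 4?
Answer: 48 - 48*√83 ≈ -389.30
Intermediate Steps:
x(z) = 4*z
u = 84 (u = 2*((1 + 6)*6) = 2*(7*6) = 2*42 = 84)
W(R) = 4 + R (W(R) = R + 4 = 4 + R)
L(F) = √(84 + F)
x(-12)*(L(W(-5)) - 1) = (4*(-12))*(√(84 + (4 - 5)) - 1) = -48*(√(84 - 1) - 1) = -48*(√83 - 1) = -48*(-1 + √83) = 48 - 48*√83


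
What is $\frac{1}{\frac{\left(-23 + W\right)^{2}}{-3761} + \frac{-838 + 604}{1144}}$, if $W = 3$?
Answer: $- \frac{165484}{51449} \approx -3.2165$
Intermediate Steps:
$\frac{1}{\frac{\left(-23 + W\right)^{2}}{-3761} + \frac{-838 + 604}{1144}} = \frac{1}{\frac{\left(-23 + 3\right)^{2}}{-3761} + \frac{-838 + 604}{1144}} = \frac{1}{\left(-20\right)^{2} \left(- \frac{1}{3761}\right) - \frac{9}{44}} = \frac{1}{400 \left(- \frac{1}{3761}\right) - \frac{9}{44}} = \frac{1}{- \frac{400}{3761} - \frac{9}{44}} = \frac{1}{- \frac{51449}{165484}} = - \frac{165484}{51449}$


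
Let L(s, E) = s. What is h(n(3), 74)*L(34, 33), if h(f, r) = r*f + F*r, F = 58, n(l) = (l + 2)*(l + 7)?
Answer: 271728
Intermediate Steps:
n(l) = (2 + l)*(7 + l)
h(f, r) = 58*r + f*r (h(f, r) = r*f + 58*r = f*r + 58*r = 58*r + f*r)
h(n(3), 74)*L(34, 33) = (74*(58 + (14 + 3**2 + 9*3)))*34 = (74*(58 + (14 + 9 + 27)))*34 = (74*(58 + 50))*34 = (74*108)*34 = 7992*34 = 271728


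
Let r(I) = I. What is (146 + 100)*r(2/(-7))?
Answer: -492/7 ≈ -70.286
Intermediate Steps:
(146 + 100)*r(2/(-7)) = (146 + 100)*(2/(-7)) = 246*(2*(-⅐)) = 246*(-2/7) = -492/7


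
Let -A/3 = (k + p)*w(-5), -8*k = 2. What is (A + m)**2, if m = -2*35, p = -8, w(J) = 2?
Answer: 1681/4 ≈ 420.25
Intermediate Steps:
k = -1/4 (k = -1/8*2 = -1/4 ≈ -0.25000)
m = -70
A = 99/2 (A = -3*(-1/4 - 8)*2 = -(-99)*2/4 = -3*(-33/2) = 99/2 ≈ 49.500)
(A + m)**2 = (99/2 - 70)**2 = (-41/2)**2 = 1681/4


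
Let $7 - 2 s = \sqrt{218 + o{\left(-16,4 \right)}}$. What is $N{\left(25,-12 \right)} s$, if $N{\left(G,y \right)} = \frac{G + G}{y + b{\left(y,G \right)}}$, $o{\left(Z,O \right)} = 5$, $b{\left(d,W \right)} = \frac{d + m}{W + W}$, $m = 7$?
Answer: $- \frac{1750}{121} + \frac{250 \sqrt{223}}{121} \approx 16.391$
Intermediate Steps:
$b{\left(d,W \right)} = \frac{7 + d}{2 W}$ ($b{\left(d,W \right)} = \frac{d + 7}{W + W} = \frac{7 + d}{2 W}$)
$N{\left(G,y \right)} = \frac{2 G}{y + \frac{7 + y}{2 G}}$ ($N{\left(G,y \right)} = \frac{G + G}{y + \frac{7 + y}{2 G}} = \frac{2 G}{y + \frac{7 + y}{2 G}}$)
$s = \frac{7}{2} - \frac{\sqrt{223}}{2}$ ($s = \frac{7}{2} - \frac{\sqrt{218 + 5}}{2} = \frac{7}{2} - \frac{\sqrt{223}}{2} \approx -3.9666$)
$N{\left(25,-12 \right)} s = \frac{4 \cdot 25^{2}}{7 - 12 + 2 \cdot 25 \left(-12\right)} \left(\frac{7}{2} - \frac{\sqrt{223}}{2}\right) = 4 \cdot 625 \frac{1}{7 - 12 - 600} \left(\frac{7}{2} - \frac{\sqrt{223}}{2}\right) = 4 \cdot 625 \frac{1}{-605} \left(\frac{7}{2} - \frac{\sqrt{223}}{2}\right) = 4 \cdot 625 \left(- \frac{1}{605}\right) \left(\frac{7}{2} - \frac{\sqrt{223}}{2}\right) = - \frac{500 \left(\frac{7}{2} - \frac{\sqrt{223}}{2}\right)}{121} = - \frac{1750}{121} + \frac{250 \sqrt{223}}{121}$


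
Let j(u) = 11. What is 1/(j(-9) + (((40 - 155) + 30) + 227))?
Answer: 1/153 ≈ 0.0065359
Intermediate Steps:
1/(j(-9) + (((40 - 155) + 30) + 227)) = 1/(11 + (((40 - 155) + 30) + 227)) = 1/(11 + ((-115 + 30) + 227)) = 1/(11 + (-85 + 227)) = 1/(11 + 142) = 1/153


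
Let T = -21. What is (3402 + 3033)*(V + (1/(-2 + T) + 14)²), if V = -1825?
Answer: -5549441040/529 ≈ -1.0490e+7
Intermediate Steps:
(3402 + 3033)*(V + (1/(-2 + T) + 14)²) = (3402 + 3033)*(-1825 + (1/(-2 - 21) + 14)²) = 6435*(-1825 + (1/(-23) + 14)²) = 6435*(-1825 + (-1/23 + 14)²) = 6435*(-1825 + (321/23)²) = 6435*(-1825 + 103041/529) = 6435*(-862384/529) = -5549441040/529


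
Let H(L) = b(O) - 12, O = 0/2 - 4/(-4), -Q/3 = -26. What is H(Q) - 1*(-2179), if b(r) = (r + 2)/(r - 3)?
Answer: 4331/2 ≈ 2165.5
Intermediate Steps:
Q = 78 (Q = -3*(-26) = 78)
O = 1 (O = 0*(1/2) - 4*(-1/4) = 0 + 1 = 1)
b(r) = (2 + r)/(-3 + r)
H(L) = -27/2 (H(L) = (2 + 1)/(-3 + 1) - 12 = 3/(-2) - 12 = -1/2*3 - 12 = -3/2 - 12 = -27/2)
H(Q) - 1*(-2179) = -27/2 - 1*(-2179) = -27/2 + 2179 = 4331/2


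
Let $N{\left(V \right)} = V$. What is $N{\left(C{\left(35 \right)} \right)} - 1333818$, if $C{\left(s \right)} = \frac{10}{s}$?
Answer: $- \frac{9336724}{7} \approx -1.3338 \cdot 10^{6}$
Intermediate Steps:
$N{\left(C{\left(35 \right)} \right)} - 1333818 = \frac{10}{35} - 1333818 = 10 \cdot \frac{1}{35} - 1333818 = \frac{2}{7} - 1333818 = - \frac{9336724}{7}$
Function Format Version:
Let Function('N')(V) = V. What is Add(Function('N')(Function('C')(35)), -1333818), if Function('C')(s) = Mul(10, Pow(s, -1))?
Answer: Rational(-9336724, 7) ≈ -1.3338e+6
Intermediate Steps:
Add(Function('N')(Function('C')(35)), -1333818) = Add(Mul(10, Pow(35, -1)), -1333818) = Add(Mul(10, Rational(1, 35)), -1333818) = Add(Rational(2, 7), -1333818) = Rational(-9336724, 7)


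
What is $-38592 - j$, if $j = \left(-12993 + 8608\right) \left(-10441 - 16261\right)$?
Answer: $-117126862$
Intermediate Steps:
$j = 117088270$ ($j = \left(-4385\right) \left(-26702\right) = 117088270$)
$-38592 - j = -38592 - 117088270 = -117126862$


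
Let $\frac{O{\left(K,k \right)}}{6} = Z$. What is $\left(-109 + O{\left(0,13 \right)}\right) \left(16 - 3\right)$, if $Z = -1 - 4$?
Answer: $-1807$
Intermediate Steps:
$Z = -5$ ($Z = -1 - 4 = -5$)
$O{\left(K,k \right)} = -30$ ($O{\left(K,k \right)} = 6 \left(-5\right) = -30$)
$\left(-109 + O{\left(0,13 \right)}\right) \left(16 - 3\right) = \left(-109 - 30\right) \left(16 - 3\right) = \left(-139\right) 13 = -1807$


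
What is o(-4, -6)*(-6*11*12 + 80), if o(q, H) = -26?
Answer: 18512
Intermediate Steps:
o(-4, -6)*(-6*11*12 + 80) = -26*(-6*11*12 + 80) = -26*(-66*12 + 80) = -26*(-792 + 80) = -26*(-712) = 18512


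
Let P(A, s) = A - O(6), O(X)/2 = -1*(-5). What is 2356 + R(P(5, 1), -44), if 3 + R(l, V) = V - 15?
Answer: 2294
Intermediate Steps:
O(X) = 10 (O(X) = 2*(-1*(-5)) = 2*5 = 10)
P(A, s) = -10 + A (P(A, s) = A - 1*10 = A - 10 = -10 + A)
R(l, V) = -18 + V (R(l, V) = -3 + (V - 15) = -3 + (-15 + V) = -18 + V)
2356 + R(P(5, 1), -44) = 2356 + (-18 - 44) = 2356 - 62 = 2294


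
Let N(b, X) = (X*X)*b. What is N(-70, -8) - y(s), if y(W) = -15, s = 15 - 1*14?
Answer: -4465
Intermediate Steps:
N(b, X) = b*X**2 (N(b, X) = X**2*b = b*X**2)
s = 1 (s = 15 - 14 = 1)
N(-70, -8) - y(s) = -70*(-8)**2 - 1*(-15) = -70*64 + 15 = -4480 + 15 = -4465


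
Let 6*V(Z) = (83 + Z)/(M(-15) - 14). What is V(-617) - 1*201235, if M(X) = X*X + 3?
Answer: -43064379/214 ≈ -2.0124e+5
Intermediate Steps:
M(X) = 3 + X² (M(X) = X² + 3 = 3 + X²)
V(Z) = 83/1284 + Z/1284 (V(Z) = ((83 + Z)/((3 + (-15)²) - 14))/6 = ((83 + Z)/((3 + 225) - 14))/6 = ((83 + Z)/(228 - 14))/6 = ((83 + Z)/214)/6 = ((83 + Z)*(1/214))/6 = (83/214 + Z/214)/6 = 83/1284 + Z/1284)
V(-617) - 1*201235 = (83/1284 + (1/1284)*(-617)) - 1*201235 = (83/1284 - 617/1284) - 201235 = -89/214 - 201235 = -43064379/214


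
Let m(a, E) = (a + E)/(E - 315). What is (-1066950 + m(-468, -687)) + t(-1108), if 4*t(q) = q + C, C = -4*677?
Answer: -356679551/334 ≈ -1.0679e+6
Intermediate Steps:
C = -2708
t(q) = -677 + q/4 (t(q) = (q - 2708)/4 = (-2708 + q)/4 = -677 + q/4)
m(a, E) = (E + a)/(-315 + E)
(-1066950 + m(-468, -687)) + t(-1108) = (-1066950 + (-687 - 468)/(-315 - 687)) + (-677 + (¼)*(-1108)) = (-1066950 - 1155/(-1002)) + (-677 - 277) = (-1066950 - 1/1002*(-1155)) - 954 = (-1066950 + 385/334) - 954 = -356360915/334 - 954 = -356679551/334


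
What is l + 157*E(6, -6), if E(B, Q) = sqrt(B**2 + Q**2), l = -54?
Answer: -54 + 942*sqrt(2) ≈ 1278.2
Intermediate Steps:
l + 157*E(6, -6) = -54 + 157*sqrt(6**2 + (-6)**2) = -54 + 157*sqrt(36 + 36) = -54 + 157*sqrt(72) = -54 + 157*(6*sqrt(2)) = -54 + 942*sqrt(2)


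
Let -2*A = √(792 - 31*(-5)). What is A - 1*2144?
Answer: -2144 - √947/2 ≈ -2159.4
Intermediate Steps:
A = -√947/2 (A = -√(792 - 31*(-5))/2 = -√(792 + 155)/2 = -√947/2 ≈ -15.387)
A - 1*2144 = -√947/2 - 1*2144 = -√947/2 - 2144 = -2144 - √947/2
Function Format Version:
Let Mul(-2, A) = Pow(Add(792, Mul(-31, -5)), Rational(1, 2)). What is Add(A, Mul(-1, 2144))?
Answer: Add(-2144, Mul(Rational(-1, 2), Pow(947, Rational(1, 2)))) ≈ -2159.4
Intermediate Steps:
A = Mul(Rational(-1, 2), Pow(947, Rational(1, 2))) (A = Mul(Rational(-1, 2), Pow(Add(792, Mul(-31, -5)), Rational(1, 2))) = Mul(Rational(-1, 2), Pow(Add(792, 155), Rational(1, 2))) = Mul(Rational(-1, 2), Pow(947, Rational(1, 2))) ≈ -15.387)
Add(A, Mul(-1, 2144)) = Add(Mul(Rational(-1, 2), Pow(947, Rational(1, 2))), Mul(-1, 2144)) = Add(Mul(Rational(-1, 2), Pow(947, Rational(1, 2))), -2144) = Add(-2144, Mul(Rational(-1, 2), Pow(947, Rational(1, 2))))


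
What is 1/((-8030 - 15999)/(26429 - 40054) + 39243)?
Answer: 13625/534709904 ≈ 2.5481e-5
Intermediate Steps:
1/((-8030 - 15999)/(26429 - 40054) + 39243) = 1/(-24029/(-13625) + 39243) = 1/(-24029*(-1/13625) + 39243) = 1/(24029/13625 + 39243) = 1/(534709904/13625) = 13625/534709904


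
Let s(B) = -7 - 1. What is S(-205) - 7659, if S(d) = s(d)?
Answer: -7667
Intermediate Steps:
s(B) = -8
S(d) = -8
S(-205) - 7659 = -8 - 7659 = -7667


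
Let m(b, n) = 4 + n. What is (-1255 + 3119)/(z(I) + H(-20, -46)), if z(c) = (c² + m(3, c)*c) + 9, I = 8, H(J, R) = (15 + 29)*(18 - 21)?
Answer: 1864/37 ≈ 50.378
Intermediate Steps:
H(J, R) = -132 (H(J, R) = 44*(-3) = -132)
z(c) = 9 + c² + c*(4 + c) (z(c) = (c² + (4 + c)*c) + 9 = (c² + c*(4 + c)) + 9 = 9 + c² + c*(4 + c))
(-1255 + 3119)/(z(I) + H(-20, -46)) = (-1255 + 3119)/((9 + 8² + 8*(4 + 8)) - 132) = 1864/((9 + 64 + 8*12) - 132) = 1864/((9 + 64 + 96) - 132) = 1864/(169 - 132) = 1864/37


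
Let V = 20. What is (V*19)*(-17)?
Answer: -6460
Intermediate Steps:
(V*19)*(-17) = (20*19)*(-17) = 380*(-17) = -6460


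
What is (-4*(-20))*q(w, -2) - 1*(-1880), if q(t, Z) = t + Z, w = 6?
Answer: 2200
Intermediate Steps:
q(t, Z) = Z + t
(-4*(-20))*q(w, -2) - 1*(-1880) = (-4*(-20))*(-2 + 6) - 1*(-1880) = 80*4 + 1880 = 320 + 1880 = 2200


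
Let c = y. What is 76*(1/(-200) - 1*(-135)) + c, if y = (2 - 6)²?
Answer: 513781/50 ≈ 10276.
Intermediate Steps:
y = 16 (y = (-4)² = 16)
c = 16
76*(1/(-200) - 1*(-135)) + c = 76*(1/(-200) - 1*(-135)) + 16 = 76*(-1/200 + 135) + 16 = 76*(26999/200) + 16 = 512981/50 + 16 = 513781/50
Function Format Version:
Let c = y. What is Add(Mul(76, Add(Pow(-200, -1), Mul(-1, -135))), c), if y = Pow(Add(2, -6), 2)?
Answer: Rational(513781, 50) ≈ 10276.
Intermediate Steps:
y = 16 (y = Pow(-4, 2) = 16)
c = 16
Add(Mul(76, Add(Pow(-200, -1), Mul(-1, -135))), c) = Add(Mul(76, Add(Pow(-200, -1), Mul(-1, -135))), 16) = Add(Mul(76, Add(Rational(-1, 200), 135)), 16) = Add(Mul(76, Rational(26999, 200)), 16) = Add(Rational(512981, 50), 16) = Rational(513781, 50)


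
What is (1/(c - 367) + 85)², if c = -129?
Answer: 1777381281/246016 ≈ 7224.7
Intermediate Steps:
(1/(c - 367) + 85)² = (1/(-129 - 367) + 85)² = (1/(-496) + 85)² = (-1/496 + 85)² = (42159/496)² = 1777381281/246016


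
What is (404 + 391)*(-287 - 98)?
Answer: -306075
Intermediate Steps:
(404 + 391)*(-287 - 98) = 795*(-385) = -306075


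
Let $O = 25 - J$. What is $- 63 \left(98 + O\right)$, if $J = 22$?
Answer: $-6363$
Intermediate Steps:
$O = 3$ ($O = 25 - 22 = 3$)
$- 63 \left(98 + O\right) = - 63 \left(98 + 3\right) = \left(-63\right) 101 = -6363$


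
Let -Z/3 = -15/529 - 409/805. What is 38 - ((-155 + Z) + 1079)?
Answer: -16434086/18515 ≈ -887.61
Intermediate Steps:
Z = 29796/18515 (Z = -3*(-15/529 - 409/805) = -3*(-9932/18515) = 29796/18515 ≈ 1.6093)
38 - ((-155 + Z) + 1079) = 38 - ((-155 + 29796/18515) + 1079) = 38 - (-2840029/18515 + 1079) = 38 - 1*17137656/18515 = 38 - 17137656/18515 = -16434086/18515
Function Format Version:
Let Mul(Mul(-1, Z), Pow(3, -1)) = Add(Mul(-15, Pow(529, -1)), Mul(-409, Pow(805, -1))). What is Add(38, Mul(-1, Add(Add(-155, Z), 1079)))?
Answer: Rational(-16434086, 18515) ≈ -887.61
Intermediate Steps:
Z = Rational(29796, 18515) (Z = Mul(-3, Add(Mul(-15, Pow(529, -1)), Mul(-409, Pow(805, -1)))) = Mul(-3, Add(Mul(-15, Rational(1, 529)), Mul(-409, Rational(1, 805)))) = Mul(-3, Add(Rational(-15, 529), Rational(-409, 805))) = Mul(-3, Rational(-9932, 18515)) = Rational(29796, 18515) ≈ 1.6093)
Add(38, Mul(-1, Add(Add(-155, Z), 1079))) = Add(38, Mul(-1, Add(Add(-155, Rational(29796, 18515)), 1079))) = Add(38, Mul(-1, Add(Rational(-2840029, 18515), 1079))) = Add(38, Mul(-1, Rational(17137656, 18515))) = Add(38, Rational(-17137656, 18515)) = Rational(-16434086, 18515)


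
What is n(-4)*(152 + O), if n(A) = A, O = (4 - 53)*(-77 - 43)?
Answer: -24128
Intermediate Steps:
O = 5880 (O = -49*(-120) = 5880)
n(-4)*(152 + O) = -4*(152 + 5880) = -4*6032 = -24128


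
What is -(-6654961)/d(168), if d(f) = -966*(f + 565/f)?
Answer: -26619844/662147 ≈ -40.202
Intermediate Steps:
d(f) = -545790/f - 966*f
-(-6654961)/d(168) = -(-6654961)/(-545790/168 - 966*168) = -(-6654961)/(-545790*1/168 - 162288) = -(-6654961)/(-12995/4 - 162288) = -(-6654961)/(-662147/4) = -(-6654961)*(-4)/662147 = -1*26619844/662147 = -26619844/662147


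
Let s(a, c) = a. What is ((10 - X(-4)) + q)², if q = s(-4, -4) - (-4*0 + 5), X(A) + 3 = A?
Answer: 64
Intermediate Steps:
X(A) = -3 + A
q = -9 (q = -4 - (-4*0 + 5) = -4 - (0 + 5) = -4 - 1*5 = -4 - 5 = -9)
((10 - X(-4)) + q)² = ((10 - (-3 - 4)) - 9)² = ((10 - 1*(-7)) - 9)² = ((10 + 7) - 9)² = (17 - 9)² = 8² = 64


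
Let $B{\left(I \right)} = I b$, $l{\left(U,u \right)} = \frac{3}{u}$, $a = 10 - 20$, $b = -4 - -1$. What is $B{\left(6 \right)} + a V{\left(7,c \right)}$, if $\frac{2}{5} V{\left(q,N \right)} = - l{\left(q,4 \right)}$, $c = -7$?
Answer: $\frac{3}{4} \approx 0.75$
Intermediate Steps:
$b = -3$ ($b = -4 + 1 = -3$)
$a = -10$
$B{\left(I \right)} = - 3 I$ ($B{\left(I \right)} = I \left(-3\right) = - 3 I$)
$V{\left(q,N \right)} = - \frac{15}{8}$ ($V{\left(q,N \right)} = \frac{5 \left(- \frac{3}{4}\right)}{2} = \frac{5 \left(\left(-1\right) \frac{3}{4}\right)}{2} = \frac{5}{2} \left(- \frac{3}{4}\right) = - \frac{15}{8}$)
$B{\left(6 \right)} + a V{\left(7,c \right)} = \left(-3\right) 6 - - \frac{75}{4} = -18 + \frac{75}{4} = \frac{3}{4}$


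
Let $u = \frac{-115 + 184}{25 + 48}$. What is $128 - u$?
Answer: $\frac{9275}{73} \approx 127.05$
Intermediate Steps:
$u = \frac{69}{73} \approx 0.94521$
$128 - u = 128 - \frac{69}{73} = \frac{9275}{73}$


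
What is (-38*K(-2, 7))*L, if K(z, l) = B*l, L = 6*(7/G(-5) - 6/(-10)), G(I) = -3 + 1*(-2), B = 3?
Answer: 19152/5 ≈ 3830.4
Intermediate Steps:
G(I) = -5 (G(I) = -3 - 2 = -5)
L = -24/5 (L = 6*(7/(-5) - 6/(-10)) = 6*(7*(-⅕) - 6*(-⅒)) = 6*(-7/5 + ⅗) = 6*(-⅘) = -24/5 ≈ -4.8000)
K(z, l) = 3*l
(-38*K(-2, 7))*L = -114*7*(-24/5) = -38*21*(-24/5) = -798*(-24/5) = 19152/5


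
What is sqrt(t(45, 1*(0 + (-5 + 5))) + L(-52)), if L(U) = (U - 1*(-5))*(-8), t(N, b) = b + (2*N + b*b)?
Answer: sqrt(466) ≈ 21.587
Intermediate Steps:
t(N, b) = b + b**2 + 2*N (t(N, b) = b + (2*N + b**2) = b + (b**2 + 2*N) = b + b**2 + 2*N)
L(U) = -40 - 8*U (L(U) = (U + 5)*(-8) = (5 + U)*(-8) = -40 - 8*U)
sqrt(t(45, 1*(0 + (-5 + 5))) + L(-52)) = sqrt((1*(0 + (-5 + 5)) + (1*(0 + (-5 + 5)))**2 + 2*45) + (-40 - 8*(-52))) = sqrt((1*(0 + 0) + (1*(0 + 0))**2 + 90) + (-40 + 416)) = sqrt((1*0 + (1*0)**2 + 90) + 376) = sqrt((0 + 0**2 + 90) + 376) = sqrt((0 + 0 + 90) + 376) = sqrt(90 + 376) = sqrt(466)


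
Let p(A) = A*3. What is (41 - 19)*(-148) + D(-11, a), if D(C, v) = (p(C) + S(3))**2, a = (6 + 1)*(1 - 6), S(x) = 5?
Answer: -2472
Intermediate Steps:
p(A) = 3*A
a = -35 (a = 7*(-5) = -35)
D(C, v) = (5 + 3*C)**2 (D(C, v) = (3*C + 5)**2 = (5 + 3*C)**2)
(41 - 19)*(-148) + D(-11, a) = (41 - 19)*(-148) + (5 + 3*(-11))**2 = 22*(-148) + (5 - 33)**2 = -3256 + (-28)**2 = -3256 + 784 = -2472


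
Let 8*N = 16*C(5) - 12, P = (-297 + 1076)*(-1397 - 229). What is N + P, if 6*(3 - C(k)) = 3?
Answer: -2533301/2 ≈ -1.2667e+6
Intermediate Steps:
P = -1266654 (P = 779*(-1626) = -1266654)
C(k) = 5/2 (C(k) = 3 - ⅙*3 = 3 - ½ = 5/2)
N = 7/2 (N = (16*(5/2) - 12)/8 = (40 - 12)/8 = (⅛)*28 = 7/2 ≈ 3.5000)
N + P = 7/2 - 1266654 = -2533301/2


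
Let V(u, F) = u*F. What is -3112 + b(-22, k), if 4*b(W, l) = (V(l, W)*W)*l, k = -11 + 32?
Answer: 50249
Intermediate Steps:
V(u, F) = F*u
k = 21
b(W, l) = W²*l²/4 (b(W, l) = (((W*l)*W)*l)/4 = ((l*W²)*l)/4 = (W²*l²)/4 = W²*l²/4)
-3112 + b(-22, k) = -3112 + (¼)*(-22)²*21² = -3112 + (¼)*484*441 = -3112 + 53361 = 50249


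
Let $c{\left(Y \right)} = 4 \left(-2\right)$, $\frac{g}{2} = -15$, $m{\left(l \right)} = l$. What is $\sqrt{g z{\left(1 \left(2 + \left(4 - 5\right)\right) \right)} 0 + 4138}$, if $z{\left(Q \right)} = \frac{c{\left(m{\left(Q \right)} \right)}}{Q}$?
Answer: $\sqrt{4138} \approx 64.327$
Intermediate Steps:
$g = -30$ ($g = 2 \left(-15\right) = -30$)
$c{\left(Y \right)} = -8$
$z{\left(Q \right)} = - \frac{8}{Q}$
$\sqrt{g z{\left(1 \left(2 + \left(4 - 5\right)\right) \right)} 0 + 4138} = \sqrt{- 30 \left(- \frac{8}{1 \left(2 + \left(4 - 5\right)\right)}\right) 0 + 4138} = \sqrt{- 30 \left(- \frac{8}{1 \left(2 - 1\right)}\right) 0 + 4138} = \sqrt{- 30 \left(- \frac{8}{1 \cdot 1}\right) 0 + 4138} = \sqrt{- 30 \left(- \frac{8}{1}\right) 0 + 4138} = \sqrt{- 30 \left(\left(-8\right) 1\right) 0 + 4138} = \sqrt{\left(-30\right) \left(-8\right) 0 + 4138} = \sqrt{240 \cdot 0 + 4138} = \sqrt{0 + 4138} = \sqrt{4138}$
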